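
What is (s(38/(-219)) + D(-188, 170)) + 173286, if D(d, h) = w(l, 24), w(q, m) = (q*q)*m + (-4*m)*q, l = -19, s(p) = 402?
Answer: 184176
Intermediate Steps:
w(q, m) = m*q² - 4*m*q (w(q, m) = q²*m - 4*m*q = m*q² - 4*m*q)
D(d, h) = 10488 (D(d, h) = 24*(-19)*(-4 - 19) = 24*(-19)*(-23) = 10488)
(s(38/(-219)) + D(-188, 170)) + 173286 = (402 + 10488) + 173286 = 10890 + 173286 = 184176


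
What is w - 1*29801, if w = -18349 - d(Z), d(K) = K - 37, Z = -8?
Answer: -48105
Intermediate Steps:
d(K) = -37 + K
w = -18304 (w = -18349 - (-37 - 8) = -18349 - 1*(-45) = -18349 + 45 = -18304)
w - 1*29801 = -18304 - 1*29801 = -18304 - 29801 = -48105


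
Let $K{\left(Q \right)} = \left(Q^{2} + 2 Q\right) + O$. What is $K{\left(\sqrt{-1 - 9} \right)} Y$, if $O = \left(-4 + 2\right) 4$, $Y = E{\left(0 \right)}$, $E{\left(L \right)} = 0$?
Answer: $0$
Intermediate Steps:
$Y = 0$
$O = -8$ ($O = \left(-2\right) 4 = -8$)
$K{\left(Q \right)} = -8 + Q^{2} + 2 Q$ ($K{\left(Q \right)} = \left(Q^{2} + 2 Q\right) - 8 = -8 + Q^{2} + 2 Q$)
$K{\left(\sqrt{-1 - 9} \right)} Y = \left(-8 + \left(\sqrt{-1 - 9}\right)^{2} + 2 \sqrt{-1 - 9}\right) 0 = \left(-8 + \left(\sqrt{-10}\right)^{2} + 2 \sqrt{-10}\right) 0 = \left(-8 + \left(i \sqrt{10}\right)^{2} + 2 i \sqrt{10}\right) 0 = \left(-8 - 10 + 2 i \sqrt{10}\right) 0 = \left(-18 + 2 i \sqrt{10}\right) 0 = 0$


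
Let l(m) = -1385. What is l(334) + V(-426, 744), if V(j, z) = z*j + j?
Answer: -318755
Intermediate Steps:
V(j, z) = j + j*z (V(j, z) = j*z + j = j + j*z)
l(334) + V(-426, 744) = -1385 - 426*(1 + 744) = -1385 - 426*745 = -1385 - 317370 = -318755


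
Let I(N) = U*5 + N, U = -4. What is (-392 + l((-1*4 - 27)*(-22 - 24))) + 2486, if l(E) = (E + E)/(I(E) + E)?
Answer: 1483265/708 ≈ 2095.0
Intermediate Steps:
I(N) = -20 + N (I(N) = -4*5 + N = -20 + N)
l(E) = 2*E/(-20 + 2*E) (l(E) = (E + E)/((-20 + E) + E) = (2*E)/(-20 + 2*E) = 2*E/(-20 + 2*E))
(-392 + l((-1*4 - 27)*(-22 - 24))) + 2486 = (-392 + ((-1*4 - 27)*(-22 - 24))/(-10 + (-1*4 - 27)*(-22 - 24))) + 2486 = (-392 + ((-4 - 27)*(-46))/(-10 + (-4 - 27)*(-46))) + 2486 = (-392 + (-31*(-46))/(-10 - 31*(-46))) + 2486 = (-392 + 1426/(-10 + 1426)) + 2486 = (-392 + 1426/1416) + 2486 = (-392 + 1426*(1/1416)) + 2486 = (-392 + 713/708) + 2486 = -276823/708 + 2486 = 1483265/708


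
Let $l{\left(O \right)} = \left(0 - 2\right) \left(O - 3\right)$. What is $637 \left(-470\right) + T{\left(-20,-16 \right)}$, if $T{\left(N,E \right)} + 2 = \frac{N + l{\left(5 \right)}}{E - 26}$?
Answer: $- \frac{2095740}{7} \approx -2.9939 \cdot 10^{5}$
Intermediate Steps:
$l{\left(O \right)} = 6 - 2 O$ ($l{\left(O \right)} = - 2 \left(-3 + O\right) = 6 - 2 O$)
$T{\left(N,E \right)} = -2 + \frac{-4 + N}{-26 + E}$ ($T{\left(N,E \right)} = -2 + \frac{N + \left(6 - 10\right)}{E - 26} = -2 + \frac{N + \left(6 - 10\right)}{-26 + E} = -2 + \frac{N - 4}{-26 + E} = -2 + \frac{-4 + N}{-26 + E}$)
$637 \left(-470\right) + T{\left(-20,-16 \right)} = 637 \left(-470\right) + \frac{48 - 20 - -32}{-26 - 16} = -299390 + \frac{48 - 20 + 32}{-42} = -299390 - \frac{10}{7} = - \frac{2095740}{7}$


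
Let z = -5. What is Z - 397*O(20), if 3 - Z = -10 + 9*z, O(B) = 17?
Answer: -6691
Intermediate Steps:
Z = 58 (Z = 3 - (-10 + 9*(-5)) = 3 - (-10 - 45) = 3 - 1*(-55) = 3 + 55 = 58)
Z - 397*O(20) = 58 - 397*17 = 58 - 6749 = -6691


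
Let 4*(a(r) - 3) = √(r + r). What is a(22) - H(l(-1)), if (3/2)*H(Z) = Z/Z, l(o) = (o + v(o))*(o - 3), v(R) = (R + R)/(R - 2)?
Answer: 7/3 + √11/2 ≈ 3.9916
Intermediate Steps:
v(R) = 2*R/(-2 + R) (v(R) = (2*R)/(-2 + R) = 2*R/(-2 + R))
l(o) = (-3 + o)*(o + 2*o/(-2 + o)) (l(o) = (o + 2*o/(-2 + o))*(o - 3) = (o + 2*o/(-2 + o))*(-3 + o) = (-3 + o)*(o + 2*o/(-2 + o)))
a(r) = 3 + √2*√r/4 (a(r) = 3 + √(r + r)/4 = 3 + √(2*r)/4 = 3 + (√2*√r)/4 = 3 + √2*√r/4)
H(Z) = ⅔ (H(Z) = 2*(Z/Z)/3 = (⅔)*1 = ⅔)
a(22) - H(l(-1)) = (3 + √2*√22/4) - 1*⅔ = (3 + √11/2) - ⅔ = 7/3 + √11/2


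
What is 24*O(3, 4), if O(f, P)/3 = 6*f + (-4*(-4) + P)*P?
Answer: 7056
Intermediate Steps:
O(f, P) = 18*f + 3*P*(16 + P) (O(f, P) = 3*(6*f + (-4*(-4) + P)*P) = 3*(6*f + (16 + P)*P) = 3*(6*f + P*(16 + P)) = 18*f + 3*P*(16 + P))
24*O(3, 4) = 24*(3*4² + 18*3 + 48*4) = 24*(3*16 + 54 + 192) = 24*(48 + 54 + 192) = 24*294 = 7056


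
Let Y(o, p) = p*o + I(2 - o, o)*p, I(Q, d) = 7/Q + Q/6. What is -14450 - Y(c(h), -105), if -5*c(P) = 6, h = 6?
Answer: -228645/16 ≈ -14290.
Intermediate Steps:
c(P) = -6/5 (c(P) = -⅕*6 = -6/5)
I(Q, d) = 7/Q + Q/6 (I(Q, d) = 7/Q + Q*(⅙) = 7/Q + Q/6)
Y(o, p) = o*p + p*(⅓ + 7/(2 - o) - o/6) (Y(o, p) = p*o + (7/(2 - o) + (2 - o)/6)*p = o*p + (7/(2 - o) + (⅓ - o/6))*p = o*p + (⅓ + 7/(2 - o) - o/6)*p = o*p + p*(⅓ + 7/(2 - o) - o/6))
-14450 - Y(c(h), -105) = -14450 - (-105)*(-46 - 8*(-6/5) + 5*(-6/5)²)/(6*(-2 - 6/5)) = -14450 - (-105)*(-46 + 48/5 + 5*(36/25))/(6*(-16/5)) = -14450 - (-105)*(-5)*(-46 + 48/5 + 36/5)/(6*16) = -14450 - (-105)*(-5)*(-146)/(6*16*5) = -14450 - 1*(-2555/16) = -14450 + 2555/16 = -228645/16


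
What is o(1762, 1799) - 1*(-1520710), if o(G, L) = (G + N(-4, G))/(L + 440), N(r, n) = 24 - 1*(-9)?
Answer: 3404871485/2239 ≈ 1.5207e+6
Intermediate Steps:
N(r, n) = 33 (N(r, n) = 24 + 9 = 33)
o(G, L) = (33 + G)/(440 + L) (o(G, L) = (G + 33)/(L + 440) = (33 + G)/(440 + L))
o(1762, 1799) - 1*(-1520710) = (33 + 1762)/(440 + 1799) - 1*(-1520710) = 1795/2239 + 1520710 = 3404871485/2239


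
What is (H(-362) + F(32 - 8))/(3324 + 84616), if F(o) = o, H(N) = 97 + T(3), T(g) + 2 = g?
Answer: 61/43970 ≈ 0.0013873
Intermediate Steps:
T(g) = -2 + g
H(N) = 98 (H(N) = 97 + (-2 + 3) = 97 + 1 = 98)
(H(-362) + F(32 - 8))/(3324 + 84616) = (98 + (32 - 8))/(3324 + 84616) = (98 + 24)/87940 = 122*(1/87940) = 61/43970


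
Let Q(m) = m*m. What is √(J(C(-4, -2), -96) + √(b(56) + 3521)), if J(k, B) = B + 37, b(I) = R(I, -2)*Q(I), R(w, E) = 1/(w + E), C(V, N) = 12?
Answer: √(-531 + √289905)/3 ≈ 0.90849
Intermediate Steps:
Q(m) = m²
R(w, E) = 1/(E + w)
b(I) = I²/(-2 + I)
J(k, B) = 37 + B
√(J(C(-4, -2), -96) + √(b(56) + 3521)) = √((37 - 96) + √(56²/(-2 + 56) + 3521)) = √(-59 + √(3136/54 + 3521)) = √(-59 + √(3136*(1/54) + 3521)) = √(-59 + √(1568/27 + 3521)) = √(-59 + √(96635/27)) = √(-59 + √289905/9)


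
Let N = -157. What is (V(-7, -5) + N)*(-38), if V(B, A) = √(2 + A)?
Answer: 5966 - 38*I*√3 ≈ 5966.0 - 65.818*I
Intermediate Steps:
(V(-7, -5) + N)*(-38) = (√(2 - 5) - 157)*(-38) = (√(-3) - 157)*(-38) = (I*√3 - 157)*(-38) = (-157 + I*√3)*(-38) = 5966 - 38*I*√3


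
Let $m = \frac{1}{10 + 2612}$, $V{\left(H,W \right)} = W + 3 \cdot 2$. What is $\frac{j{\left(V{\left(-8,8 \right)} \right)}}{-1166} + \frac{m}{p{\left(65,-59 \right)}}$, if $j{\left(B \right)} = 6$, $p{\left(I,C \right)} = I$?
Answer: $- \frac{510707}{99360690} \approx -0.0051399$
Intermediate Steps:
$V{\left(H,W \right)} = 6 + W$ ($V{\left(H,W \right)} = W + 6 = 6 + W$)
$m = \frac{1}{2622} \approx 0.00038139$
$\frac{j{\left(V{\left(-8,8 \right)} \right)}}{-1166} + \frac{m}{p{\left(65,-59 \right)}} = \frac{6}{-1166} + \frac{1}{2622 \cdot 65} = 6 \left(- \frac{1}{1166}\right) + \frac{1}{2622} \cdot \frac{1}{65} = - \frac{3}{583} + \frac{1}{170430} = - \frac{510707}{99360690}$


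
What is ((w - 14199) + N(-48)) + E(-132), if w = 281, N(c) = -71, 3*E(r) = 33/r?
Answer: -167869/12 ≈ -13989.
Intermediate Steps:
E(r) = 11/r (E(r) = (33/r)/3 = 11/r)
((w - 14199) + N(-48)) + E(-132) = ((281 - 14199) - 71) + 11/(-132) = (-13918 - 71) + 11*(-1/132) = -13989 - 1/12 = -167869/12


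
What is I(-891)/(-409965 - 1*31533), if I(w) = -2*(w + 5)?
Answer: -886/220749 ≈ -0.0040136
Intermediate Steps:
I(w) = -10 - 2*w (I(w) = -2*(5 + w) = -10 - 2*w)
I(-891)/(-409965 - 1*31533) = (-10 - 2*(-891))/(-409965 - 1*31533) = (-10 + 1782)/(-409965 - 31533) = 1772/(-441498) = 1772*(-1/441498) = -886/220749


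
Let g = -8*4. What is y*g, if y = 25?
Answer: -800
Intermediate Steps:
g = -32
y*g = 25*(-32) = -800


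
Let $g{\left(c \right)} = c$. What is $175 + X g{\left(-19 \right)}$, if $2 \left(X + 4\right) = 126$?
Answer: $-946$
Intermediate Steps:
$X = 59$ ($X = -4 + \frac{1}{2} \cdot 126 = -4 + 63 = 59$)
$175 + X g{\left(-19 \right)} = 175 + 59 \left(-19\right) = 175 - 1121 = -946$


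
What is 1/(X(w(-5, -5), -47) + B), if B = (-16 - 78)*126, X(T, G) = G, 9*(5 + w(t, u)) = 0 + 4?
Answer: -1/11891 ≈ -8.4097e-5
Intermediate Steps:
w(t, u) = -41/9 (w(t, u) = -5 + (0 + 4)/9 = -5 + (⅑)*4 = -5 + 4/9 = -41/9)
B = -11844 (B = -94*126 = -11844)
1/(X(w(-5, -5), -47) + B) = 1/(-47 - 11844) = 1/(-11891) = -1/11891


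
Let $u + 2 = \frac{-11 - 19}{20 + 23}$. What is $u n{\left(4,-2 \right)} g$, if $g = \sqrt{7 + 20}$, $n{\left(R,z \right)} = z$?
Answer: $\frac{696 \sqrt{3}}{43} \approx 28.035$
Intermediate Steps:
$u = - \frac{116}{43}$ ($u = -2 + \frac{-11 - 19}{20 + 23} = -2 - \frac{30}{43} = - \frac{116}{43} \approx -2.6977$)
$g = 3 \sqrt{3}$ ($g = \sqrt{27} = 3 \sqrt{3} \approx 5.1962$)
$u n{\left(4,-2 \right)} g = \left(- \frac{116}{43}\right) \left(-2\right) 3 \sqrt{3} = \frac{232 \cdot 3 \sqrt{3}}{43} = \frac{696 \sqrt{3}}{43}$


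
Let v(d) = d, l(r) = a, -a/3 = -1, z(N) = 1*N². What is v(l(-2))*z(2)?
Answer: 12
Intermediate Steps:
z(N) = N²
a = 3 (a = -3*(-1) = 3)
l(r) = 3
v(l(-2))*z(2) = 3*2² = 3*4 = 12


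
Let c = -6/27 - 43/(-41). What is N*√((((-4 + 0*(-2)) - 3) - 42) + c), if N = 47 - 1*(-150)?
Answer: 788*I*√45551/123 ≈ 1367.3*I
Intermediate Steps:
c = 305/369 (c = -6*1/27 - 43*(-1/41) = -2/9 + 43/41 = 305/369 ≈ 0.82656)
N = 197 (N = 47 + 150 = 197)
N*√((((-4 + 0*(-2)) - 3) - 42) + c) = 197*√((((-4 + 0*(-2)) - 3) - 42) + 305/369) = 197*√((((-4 + 0) - 3) - 42) + 305/369) = 197*√(((-4 - 3) - 42) + 305/369) = 197*√((-7 - 42) + 305/369) = 197*√(-49 + 305/369) = 197*√(-17776/369) = 197*(4*I*√45551/123) = 788*I*√45551/123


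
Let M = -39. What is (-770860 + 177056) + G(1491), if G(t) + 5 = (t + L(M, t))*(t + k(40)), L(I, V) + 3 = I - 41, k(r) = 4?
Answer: 1511151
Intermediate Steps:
L(I, V) = -44 + I (L(I, V) = -3 + (I - 41) = -3 + (-41 + I) = -44 + I)
G(t) = -5 + (-83 + t)*(4 + t) (G(t) = -5 + (t + (-44 - 39))*(t + 4) = -5 + (t - 83)*(4 + t) = -5 + (-83 + t)*(4 + t))
(-770860 + 177056) + G(1491) = (-770860 + 177056) + (-337 + 1491² - 79*1491) = -593804 + (-337 + 2223081 - 117789) = -593804 + 2104955 = 1511151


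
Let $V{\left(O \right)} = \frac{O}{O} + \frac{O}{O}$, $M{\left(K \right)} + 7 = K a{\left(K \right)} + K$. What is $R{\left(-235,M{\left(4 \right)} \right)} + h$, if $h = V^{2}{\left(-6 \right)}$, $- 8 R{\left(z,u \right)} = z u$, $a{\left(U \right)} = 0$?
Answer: $- \frac{673}{8} \approx -84.125$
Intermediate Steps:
$M{\left(K \right)} = -7 + K$ ($M{\left(K \right)} = -7 + \left(K 0 + K\right) = -7 + \left(0 + K\right) = -7 + K$)
$R{\left(z,u \right)} = - \frac{u z}{8}$ ($R{\left(z,u \right)} = - \frac{z u}{8} = - \frac{u z}{8}$)
$V{\left(O \right)} = 2$ ($V{\left(O \right)} = 1 + 1 = 2$)
$h = 4$ ($h = 2^{2} = 4$)
$R{\left(-235,M{\left(4 \right)} \right)} + h = \left(- \frac{1}{8}\right) \left(-7 + 4\right) \left(-235\right) + 4 = \left(- \frac{1}{8}\right) \left(-3\right) \left(-235\right) + 4 = - \frac{705}{8} + 4 = - \frac{673}{8}$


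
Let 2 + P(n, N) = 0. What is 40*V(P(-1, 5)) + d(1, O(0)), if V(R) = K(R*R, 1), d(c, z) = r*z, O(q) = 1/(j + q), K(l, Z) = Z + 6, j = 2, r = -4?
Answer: 278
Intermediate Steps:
K(l, Z) = 6 + Z
O(q) = 1/(2 + q)
d(c, z) = -4*z
P(n, N) = -2 (P(n, N) = -2 + 0 = -2)
V(R) = 7 (V(R) = 6 + 1 = 7)
40*V(P(-1, 5)) + d(1, O(0)) = 40*7 - 4/(2 + 0) = 280 - 4/2 = 280 - 4*½ = 280 - 2 = 278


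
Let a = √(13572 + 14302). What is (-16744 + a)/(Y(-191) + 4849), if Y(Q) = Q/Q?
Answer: -8372/2425 + √27874/4850 ≈ -3.4179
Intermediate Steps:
Y(Q) = 1
a = √27874 ≈ 166.96
(-16744 + a)/(Y(-191) + 4849) = (-16744 + √27874)/(1 + 4849) = (-16744 + √27874)/4850 = (-16744 + √27874)*(1/4850) = -8372/2425 + √27874/4850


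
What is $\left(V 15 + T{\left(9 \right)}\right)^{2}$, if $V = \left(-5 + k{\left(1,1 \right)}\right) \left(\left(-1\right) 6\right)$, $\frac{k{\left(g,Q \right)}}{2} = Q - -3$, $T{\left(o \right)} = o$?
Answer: $68121$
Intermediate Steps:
$k{\left(g,Q \right)} = 6 + 2 Q$ ($k{\left(g,Q \right)} = 2 \left(Q - -3\right) = 2 \left(Q + 3\right) = 2 \left(3 + Q\right) = 6 + 2 Q$)
$V = -18$ ($V = \left(-5 + \left(6 + 2 \cdot 1\right)\right) \left(\left(-1\right) 6\right) = \left(-5 + \left(6 + 2\right)\right) \left(-6\right) = \left(-5 + 8\right) \left(-6\right) = 3 \left(-6\right) = -18$)
$\left(V 15 + T{\left(9 \right)}\right)^{2} = \left(\left(-18\right) 15 + 9\right)^{2} = \left(-270 + 9\right)^{2} = \left(-261\right)^{2} = 68121$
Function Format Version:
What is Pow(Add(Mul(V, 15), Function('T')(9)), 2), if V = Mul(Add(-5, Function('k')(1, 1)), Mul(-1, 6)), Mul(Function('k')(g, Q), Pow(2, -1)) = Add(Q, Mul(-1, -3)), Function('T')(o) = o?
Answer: 68121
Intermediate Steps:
Function('k')(g, Q) = Add(6, Mul(2, Q)) (Function('k')(g, Q) = Mul(2, Add(Q, Mul(-1, -3))) = Mul(2, Add(Q, 3)) = Mul(2, Add(3, Q)) = Add(6, Mul(2, Q)))
V = -18 (V = Mul(Add(-5, Add(6, Mul(2, 1))), Mul(-1, 6)) = Mul(Add(-5, Add(6, 2)), -6) = Mul(Add(-5, 8), -6) = Mul(3, -6) = -18)
Pow(Add(Mul(V, 15), Function('T')(9)), 2) = Pow(Add(Mul(-18, 15), 9), 2) = Pow(Add(-270, 9), 2) = Pow(-261, 2) = 68121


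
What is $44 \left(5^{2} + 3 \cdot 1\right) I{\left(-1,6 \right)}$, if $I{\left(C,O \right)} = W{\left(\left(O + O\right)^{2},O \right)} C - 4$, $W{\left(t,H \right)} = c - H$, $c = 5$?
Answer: $-3696$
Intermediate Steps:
$W{\left(t,H \right)} = 5 - H$
$I{\left(C,O \right)} = -4 + C \left(5 - O\right)$ ($I{\left(C,O \right)} = \left(5 - O\right) C - 4 = C \left(5 - O\right) - 4 = -4 + C \left(5 - O\right)$)
$44 \left(5^{2} + 3 \cdot 1\right) I{\left(-1,6 \right)} = 44 \left(5^{2} + 3 \cdot 1\right) \left(-4 - - (-5 + 6)\right) = 44 \left(25 + 3\right) \left(-4 - \left(-1\right) 1\right) = 44 \cdot 28 \left(-4 + 1\right) = 44 \cdot 28 \left(-3\right) = 44 \left(-84\right) = -3696$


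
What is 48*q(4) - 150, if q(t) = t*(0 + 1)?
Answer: 42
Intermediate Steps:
q(t) = t (q(t) = t*1 = t)
48*q(4) - 150 = 48*4 - 150 = 192 - 150 = 42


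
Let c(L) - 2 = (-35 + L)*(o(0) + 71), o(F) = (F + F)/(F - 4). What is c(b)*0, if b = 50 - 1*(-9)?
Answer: 0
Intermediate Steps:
o(F) = 2*F/(-4 + F) (o(F) = (2*F)/(-4 + F) = 2*F/(-4 + F))
b = 59 (b = 50 + 9 = 59)
c(L) = -2483 + 71*L (c(L) = 2 + (-35 + L)*(2*0/(-4 + 0) + 71) = 2 + (-35 + L)*(2*0/(-4) + 71) = 2 + (-35 + L)*(2*0*(-¼) + 71) = 2 + (-35 + L)*(0 + 71) = 2 + (-35 + L)*71 = 2 + (-2485 + 71*L) = -2483 + 71*L)
c(b)*0 = (-2483 + 71*59)*0 = (-2483 + 4189)*0 = 1706*0 = 0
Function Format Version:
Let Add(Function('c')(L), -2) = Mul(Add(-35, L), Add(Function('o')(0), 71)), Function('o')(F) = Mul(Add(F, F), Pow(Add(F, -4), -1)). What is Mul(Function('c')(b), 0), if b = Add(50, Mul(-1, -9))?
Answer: 0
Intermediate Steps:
Function('o')(F) = Mul(2, F, Pow(Add(-4, F), -1)) (Function('o')(F) = Mul(Mul(2, F), Pow(Add(-4, F), -1)) = Mul(2, F, Pow(Add(-4, F), -1)))
b = 59 (b = Add(50, 9) = 59)
Function('c')(L) = Add(-2483, Mul(71, L)) (Function('c')(L) = Add(2, Mul(Add(-35, L), Add(Mul(2, 0, Pow(Add(-4, 0), -1)), 71))) = Add(2, Mul(Add(-35, L), Add(Mul(2, 0, Pow(-4, -1)), 71))) = Add(2, Mul(Add(-35, L), Add(Mul(2, 0, Rational(-1, 4)), 71))) = Add(2, Mul(Add(-35, L), Add(0, 71))) = Add(2, Mul(Add(-35, L), 71)) = Add(2, Add(-2485, Mul(71, L))) = Add(-2483, Mul(71, L)))
Mul(Function('c')(b), 0) = Mul(Add(-2483, Mul(71, 59)), 0) = Mul(Add(-2483, 4189), 0) = Mul(1706, 0) = 0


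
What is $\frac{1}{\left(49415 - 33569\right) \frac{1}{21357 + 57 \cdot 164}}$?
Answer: $\frac{10235}{5282} \approx 1.9377$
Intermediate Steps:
$\frac{1}{\left(49415 - 33569\right) \frac{1}{21357 + 57 \cdot 164}} = \frac{1}{15846 \frac{1}{21357 + 9348}} = \frac{1}{15846 \cdot \frac{1}{30705}} = \frac{1}{\frac{5282}{10235}} = \frac{10235}{5282}$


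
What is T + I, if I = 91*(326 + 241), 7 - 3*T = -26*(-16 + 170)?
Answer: 52934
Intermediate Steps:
T = 1337 (T = 7/3 - (-26)*(-16 + 170)/3 = 7/3 - (-26)*154/3 = 7/3 - ⅓*(-4004) = 7/3 + 4004/3 = 1337)
I = 51597 (I = 91*567 = 51597)
T + I = 1337 + 51597 = 52934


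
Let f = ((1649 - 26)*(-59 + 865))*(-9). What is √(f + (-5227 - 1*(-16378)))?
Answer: 9*I*√145211 ≈ 3429.6*I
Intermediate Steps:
f = -11773242 (f = (1623*806)*(-9) = 1308138*(-9) = -11773242)
√(f + (-5227 - 1*(-16378))) = √(-11773242 + (-5227 - 1*(-16378))) = √(-11773242 + (-5227 + 16378)) = √(-11773242 + 11151) = √(-11762091) = 9*I*√145211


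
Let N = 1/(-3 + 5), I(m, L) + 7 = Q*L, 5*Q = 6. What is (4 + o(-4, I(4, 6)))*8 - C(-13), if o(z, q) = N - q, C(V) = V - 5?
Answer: 262/5 ≈ 52.400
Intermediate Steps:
Q = 6/5 (Q = (1/5)*6 = 6/5 ≈ 1.2000)
I(m, L) = -7 + 6*L/5
N = 1/2 ≈ 0.50000
C(V) = -5 + V
o(z, q) = 1/2 - q
(4 + o(-4, I(4, 6)))*8 - C(-13) = (4 + (1/2 - (-7 + (6/5)*6)))*8 - (-5 - 13) = (4 + (1/2 - (-7 + 36/5)))*8 - 1*(-18) = (4 + (1/2 - 1*1/5))*8 + 18 = (4 + (1/2 - 1/5))*8 + 18 = (4 + 3/10)*8 + 18 = (43/10)*8 + 18 = 172/5 + 18 = 262/5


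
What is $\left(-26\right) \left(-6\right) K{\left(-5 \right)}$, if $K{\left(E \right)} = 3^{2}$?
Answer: $1404$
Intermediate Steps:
$K{\left(E \right)} = 9$
$\left(-26\right) \left(-6\right) K{\left(-5 \right)} = \left(-26\right) \left(-6\right) 9 = 156 \cdot 9 = 1404$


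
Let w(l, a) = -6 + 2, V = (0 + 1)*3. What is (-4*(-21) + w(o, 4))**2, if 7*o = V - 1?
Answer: 6400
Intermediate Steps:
V = 3 (V = 1*3 = 3)
o = 2/7 (o = (3 - 1)/7 = (1/7)*2 = 2/7 ≈ 0.28571)
w(l, a) = -4
(-4*(-21) + w(o, 4))**2 = (-4*(-21) - 4)**2 = (84 - 4)**2 = 80**2 = 6400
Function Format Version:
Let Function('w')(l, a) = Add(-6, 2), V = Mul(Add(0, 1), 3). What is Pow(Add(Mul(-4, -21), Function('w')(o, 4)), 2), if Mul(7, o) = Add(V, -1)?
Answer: 6400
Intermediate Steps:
V = 3 (V = Mul(1, 3) = 3)
o = Rational(2, 7) (o = Mul(Rational(1, 7), Add(3, -1)) = Mul(Rational(1, 7), 2) = Rational(2, 7) ≈ 0.28571)
Function('w')(l, a) = -4
Pow(Add(Mul(-4, -21), Function('w')(o, 4)), 2) = Pow(Add(Mul(-4, -21), -4), 2) = Pow(Add(84, -4), 2) = Pow(80, 2) = 6400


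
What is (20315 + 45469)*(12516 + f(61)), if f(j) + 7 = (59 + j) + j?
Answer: 834798960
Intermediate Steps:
f(j) = 52 + 2*j (f(j) = -7 + ((59 + j) + j) = -7 + (59 + 2*j) = 52 + 2*j)
(20315 + 45469)*(12516 + f(61)) = (20315 + 45469)*(12516 + (52 + 2*61)) = 65784*(12516 + (52 + 122)) = 65784*(12516 + 174) = 65784*12690 = 834798960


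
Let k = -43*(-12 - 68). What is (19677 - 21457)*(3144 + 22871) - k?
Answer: -46310140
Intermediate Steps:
k = 3440 (k = -43*(-80) = 3440)
(19677 - 21457)*(3144 + 22871) - k = (19677 - 21457)*(3144 + 22871) - 1*3440 = -1780*26015 - 3440 = -46306700 - 3440 = -46310140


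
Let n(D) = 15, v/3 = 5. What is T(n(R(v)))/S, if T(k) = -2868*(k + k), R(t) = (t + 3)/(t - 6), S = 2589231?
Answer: -28680/863077 ≈ -0.033230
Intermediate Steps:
v = 15 (v = 3*5 = 15)
R(t) = (3 + t)/(-6 + t)
T(k) = -5736*k
T(n(R(v)))/S = -5736*15/2589231 = -86040*1/2589231 = -28680/863077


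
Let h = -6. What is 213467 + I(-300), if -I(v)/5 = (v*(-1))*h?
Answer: 222467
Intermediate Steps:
I(v) = -30*v (I(v) = -5*v*(-1)*(-6) = -5*(-v)*(-6) = -30*v)
213467 + I(-300) = 213467 - 30*(-300) = 213467 + 9000 = 222467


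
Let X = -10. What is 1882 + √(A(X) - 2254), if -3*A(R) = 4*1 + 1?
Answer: 1882 + I*√20301/3 ≈ 1882.0 + 47.494*I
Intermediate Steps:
A(R) = -5/3 (A(R) = -(4*1 + 1)/3 = -(4 + 1)/3 = -⅓*5 = -5/3)
1882 + √(A(X) - 2254) = 1882 + √(-5/3 - 2254) = 1882 + √(-6767/3) = 1882 + I*√20301/3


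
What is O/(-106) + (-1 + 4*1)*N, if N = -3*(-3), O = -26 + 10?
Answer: 1439/53 ≈ 27.151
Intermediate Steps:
O = -16
N = 9
O/(-106) + (-1 + 4*1)*N = -16/(-106) + (-1 + 4*1)*9 = -16*(-1/106) + (-1 + 4)*9 = 8/53 + 3*9 = 8/53 + 27 = 1439/53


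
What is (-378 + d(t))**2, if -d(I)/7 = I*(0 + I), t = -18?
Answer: 7001316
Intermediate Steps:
d(I) = -7*I**2 (d(I) = -7*I*(0 + I) = -7*I*I = -7*I**2)
(-378 + d(t))**2 = (-378 - 7*(-18)**2)**2 = (-378 - 7*324)**2 = (-378 - 2268)**2 = (-2646)**2 = 7001316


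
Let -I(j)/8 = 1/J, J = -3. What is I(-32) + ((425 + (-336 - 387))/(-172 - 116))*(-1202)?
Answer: -89357/72 ≈ -1241.1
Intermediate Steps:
I(j) = 8/3 (I(j) = -8/(-3) = -8*(-1/3) = 8/3)
I(-32) + ((425 + (-336 - 387))/(-172 - 116))*(-1202) = 8/3 + ((425 + (-336 - 387))/(-172 - 116))*(-1202) = 8/3 + ((425 - 723)/(-288))*(-1202) = 8/3 - 298*(-1/288)*(-1202) = 8/3 + (149/144)*(-1202) = 8/3 - 89549/72 = -89357/72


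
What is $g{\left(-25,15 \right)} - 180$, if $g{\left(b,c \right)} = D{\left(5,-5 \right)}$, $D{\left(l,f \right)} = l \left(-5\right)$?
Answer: $-205$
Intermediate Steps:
$D{\left(l,f \right)} = - 5 l$
$g{\left(b,c \right)} = -25$ ($g{\left(b,c \right)} = \left(-5\right) 5 = -25$)
$g{\left(-25,15 \right)} - 180 = -25 - 180 = -205$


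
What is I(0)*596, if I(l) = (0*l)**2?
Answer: 0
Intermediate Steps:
I(l) = 0 (I(l) = 0**2 = 0)
I(0)*596 = 0*596 = 0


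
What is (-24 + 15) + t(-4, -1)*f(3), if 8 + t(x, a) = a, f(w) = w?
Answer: -36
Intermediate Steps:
t(x, a) = -8 + a
(-24 + 15) + t(-4, -1)*f(3) = (-24 + 15) + (-8 - 1)*3 = -9 - 9*3 = -9 - 27 = -36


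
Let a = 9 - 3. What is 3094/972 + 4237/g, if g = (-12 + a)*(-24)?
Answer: 126775/3888 ≈ 32.607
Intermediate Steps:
a = 6
g = 144 (g = (-12 + 6)*(-24) = -6*(-24) = 144)
3094/972 + 4237/g = 3094/972 + 4237/144 = 3094*(1/972) + 4237*(1/144) = 1547/486 + 4237/144 = 126775/3888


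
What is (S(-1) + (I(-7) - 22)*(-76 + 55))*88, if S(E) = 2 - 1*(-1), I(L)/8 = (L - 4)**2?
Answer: -1747944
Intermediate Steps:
I(L) = 8*(-4 + L)**2 (I(L) = 8*(L - 4)**2 = 8*(-4 + L)**2)
S(E) = 3 (S(E) = 2 + 1 = 3)
(S(-1) + (I(-7) - 22)*(-76 + 55))*88 = (3 + (8*(-4 - 7)**2 - 22)*(-76 + 55))*88 = (3 + (8*(-11)**2 - 22)*(-21))*88 = (3 + (8*121 - 22)*(-21))*88 = (3 + (968 - 22)*(-21))*88 = (3 + 946*(-21))*88 = (3 - 19866)*88 = -19863*88 = -1747944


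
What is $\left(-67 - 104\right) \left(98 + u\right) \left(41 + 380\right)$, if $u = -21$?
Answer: $-5543307$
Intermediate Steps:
$\left(-67 - 104\right) \left(98 + u\right) \left(41 + 380\right) = \left(-67 - 104\right) \left(98 - 21\right) \left(41 + 380\right) = \left(-171\right) 77 \cdot 421 = \left(-13167\right) 421 = -5543307$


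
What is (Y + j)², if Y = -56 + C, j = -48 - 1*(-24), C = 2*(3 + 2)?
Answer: 4900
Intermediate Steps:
C = 10 (C = 2*5 = 10)
j = -24 (j = -48 + 24 = -24)
Y = -46 (Y = -56 + 10 = -46)
(Y + j)² = (-46 - 24)² = (-70)² = 4900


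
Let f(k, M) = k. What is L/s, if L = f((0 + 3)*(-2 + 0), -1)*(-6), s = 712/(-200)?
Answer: -900/89 ≈ -10.112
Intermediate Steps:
s = -89/25 (s = 712*(-1/200) = -89/25 ≈ -3.5600)
L = 36 (L = ((0 + 3)*(-2 + 0))*(-6) = (3*(-2))*(-6) = -6*(-6) = 36)
L/s = 36/(-89/25) = 36*(-25/89) = -900/89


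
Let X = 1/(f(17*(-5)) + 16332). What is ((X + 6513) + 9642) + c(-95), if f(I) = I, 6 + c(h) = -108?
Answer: 260618128/16247 ≈ 16041.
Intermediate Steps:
c(h) = -114 (c(h) = -6 - 108 = -114)
X = 1/16247 (X = 1/(17*(-5) + 16332) = 1/(-85 + 16332) = 1/16247 ≈ 6.1550e-5)
((X + 6513) + 9642) + c(-95) = ((1/16247 + 6513) + 9642) - 114 = (105816712/16247 + 9642) - 114 = 262470286/16247 - 114 = 260618128/16247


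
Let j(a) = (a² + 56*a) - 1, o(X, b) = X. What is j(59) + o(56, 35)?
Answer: 6840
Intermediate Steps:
j(a) = -1 + a² + 56*a
j(59) + o(56, 35) = (-1 + 59² + 56*59) + 56 = (-1 + 3481 + 3304) + 56 = 6784 + 56 = 6840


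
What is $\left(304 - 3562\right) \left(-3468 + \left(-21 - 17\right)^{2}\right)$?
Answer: $6594192$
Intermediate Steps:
$\left(304 - 3562\right) \left(-3468 + \left(-21 - 17\right)^{2}\right) = - 3258 \left(-3468 + \left(-38\right)^{2}\right) = - 3258 \left(-3468 + 1444\right) = \left(-3258\right) \left(-2024\right) = 6594192$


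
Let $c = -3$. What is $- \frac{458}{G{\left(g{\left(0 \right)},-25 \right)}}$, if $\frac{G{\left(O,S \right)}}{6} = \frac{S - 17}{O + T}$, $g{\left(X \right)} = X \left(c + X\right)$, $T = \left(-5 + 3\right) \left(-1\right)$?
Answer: $\frac{229}{63} \approx 3.6349$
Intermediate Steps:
$T = 2$ ($T = \left(-2\right) \left(-1\right) = 2$)
$g{\left(X \right)} = X \left(-3 + X\right)$
$G{\left(O,S \right)} = \frac{6 \left(-17 + S\right)}{2 + O}$ ($G{\left(O,S \right)} = 6 \frac{S - 17}{O + 2} = 6 \frac{-17 + S}{2 + O} = \frac{6 \left(-17 + S\right)}{2 + O}$)
$- \frac{458}{G{\left(g{\left(0 \right)},-25 \right)}} = - \frac{458}{6 \frac{1}{2 + 0 \left(-3 + 0\right)} \left(-17 - 25\right)} = - \frac{458}{6 \frac{1}{2 + 0 \left(-3\right)} \left(-42\right)} = - \frac{458}{6 \frac{1}{2 + 0} \left(-42\right)} = - \frac{458}{6 \cdot \frac{1}{2} \left(-42\right)} = - \frac{458}{-126} = \left(-458\right) \left(- \frac{1}{126}\right) = \frac{229}{63}$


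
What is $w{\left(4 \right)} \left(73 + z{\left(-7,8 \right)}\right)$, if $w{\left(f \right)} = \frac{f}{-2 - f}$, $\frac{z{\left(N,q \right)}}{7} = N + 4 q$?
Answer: $- \frac{496}{3} \approx -165.33$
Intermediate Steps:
$z{\left(N,q \right)} = 7 N + 28 q$ ($z{\left(N,q \right)} = 7 \left(N + 4 q\right) = 7 N + 28 q$)
$w{\left(4 \right)} \left(73 + z{\left(-7,8 \right)}\right) = \left(-1\right) 4 \frac{1}{2 + 4} \left(73 + \left(7 \left(-7\right) + 28 \cdot 8\right)\right) = \left(-1\right) 4 \cdot \frac{1}{6} \left(73 + \left(-49 + 224\right)\right) = \left(-1\right) 4 \cdot \frac{1}{6} \left(73 + 175\right) = \left(- \frac{2}{3}\right) 248 = - \frac{496}{3}$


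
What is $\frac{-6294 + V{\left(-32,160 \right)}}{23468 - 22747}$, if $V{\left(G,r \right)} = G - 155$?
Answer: $- \frac{6481}{721} \approx -8.9889$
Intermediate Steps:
$V{\left(G,r \right)} = -155 + G$
$\frac{-6294 + V{\left(-32,160 \right)}}{23468 - 22747} = \frac{-6294 - 187}{23468 - 22747} = \frac{-6294 - 187}{721} = \left(-6481\right) \frac{1}{721} = - \frac{6481}{721}$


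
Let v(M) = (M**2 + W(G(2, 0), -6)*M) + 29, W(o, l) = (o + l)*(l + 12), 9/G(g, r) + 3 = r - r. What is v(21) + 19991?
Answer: 19327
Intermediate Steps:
G(g, r) = -3 (G(g, r) = 9/(-3 + (r - r)) = 9/(-3 + 0) = 9/(-3) = 9*(-1/3) = -3)
W(o, l) = (12 + l)*(l + o) (W(o, l) = (l + o)*(12 + l) = (12 + l)*(l + o))
v(M) = 29 + M**2 - 54*M (v(M) = (M**2 + ((-6)**2 + 12*(-6) + 12*(-3) - 6*(-3))*M) + 29 = (M**2 + (36 - 72 - 36 + 18)*M) + 29 = (M**2 - 54*M) + 29 = 29 + M**2 - 54*M)
v(21) + 19991 = (29 + 21**2 - 54*21) + 19991 = (29 + 441 - 1134) + 19991 = -664 + 19991 = 19327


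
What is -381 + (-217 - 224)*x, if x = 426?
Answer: -188247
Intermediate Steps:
-381 + (-217 - 224)*x = -381 + (-217 - 224)*426 = -381 - 441*426 = -381 - 187866 = -188247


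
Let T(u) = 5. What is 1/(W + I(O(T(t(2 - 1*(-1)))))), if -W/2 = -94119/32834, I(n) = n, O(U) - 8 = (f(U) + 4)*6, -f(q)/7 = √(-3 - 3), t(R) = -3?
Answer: 10169724071/3236311745545 + 11319751338*I*√6/3236311745545 ≈ 0.0031424 + 0.0085677*I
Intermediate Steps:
f(q) = -7*I*√6 (f(q) = -7*√(-3 - 3) = -7*I*√6)
O(U) = 32 - 42*I*√6 (O(U) = 8 + (-7*I*√6 + 4)*6 = 8 + (4 - 7*I*√6)*6 = 8 + (24 - 42*I*√6) = 32 - 42*I*√6)
W = 94119/16417 (W = -(-188238)/32834 = -2*(-94119/32834) = 94119/16417 ≈ 5.7330)
1/(W + I(O(T(t(2 - 1*(-1)))))) = 1/(94119/16417 + (32 - 42*I*√6)) = 1/(619463/16417 - 42*I*√6)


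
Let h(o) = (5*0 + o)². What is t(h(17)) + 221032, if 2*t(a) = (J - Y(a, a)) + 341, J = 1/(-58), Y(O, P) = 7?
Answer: 25659083/116 ≈ 2.2120e+5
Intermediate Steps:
J = -1/58 ≈ -0.017241
h(o) = o² (h(o) = (0 + o)² = o²)
t(a) = 19371/116 (t(a) = ((-1/58 - 1*7) + 341)/2 = ((-1/58 - 7) + 341)/2 = (-407/58 + 341)/2 = (½)*(19371/58) = 19371/116)
t(h(17)) + 221032 = 19371/116 + 221032 = 25659083/116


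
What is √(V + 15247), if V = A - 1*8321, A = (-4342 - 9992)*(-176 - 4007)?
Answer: 4*√3747878 ≈ 7743.8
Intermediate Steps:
A = 59959122 (A = -14334*(-4183) = 59959122)
V = 59950801 (V = 59959122 - 1*8321 = 59959122 - 8321 = 59950801)
√(V + 15247) = √(59950801 + 15247) = √59966048 = 4*√3747878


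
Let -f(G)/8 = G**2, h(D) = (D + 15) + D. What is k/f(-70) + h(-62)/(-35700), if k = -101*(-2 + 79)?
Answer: 8219/40800 ≈ 0.20145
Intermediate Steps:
h(D) = 15 + 2*D (h(D) = (15 + D) + D = 15 + 2*D)
f(G) = -8*G**2
k = -7777 (k = -101*77 = -7777)
k/f(-70) + h(-62)/(-35700) = -7777/((-8*(-70)**2)) + (15 + 2*(-62))/(-35700) = -7777/((-8*4900)) + (15 - 124)*(-1/35700) = -7777/(-39200) - 109*(-1/35700) = -7777*(-1/39200) + 109/35700 = 1111/5600 + 109/35700 = 8219/40800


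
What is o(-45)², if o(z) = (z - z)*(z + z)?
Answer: 0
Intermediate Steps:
o(z) = 0 (o(z) = 0*(2*z) = 0)
o(-45)² = 0² = 0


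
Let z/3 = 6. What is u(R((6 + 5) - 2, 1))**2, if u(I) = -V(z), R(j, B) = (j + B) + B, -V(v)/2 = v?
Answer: 1296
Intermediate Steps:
z = 18 (z = 3*6 = 18)
V(v) = -2*v
R(j, B) = j + 2*B (R(j, B) = (B + j) + B = j + 2*B)
u(I) = 36 (u(I) = -(-2)*18 = -1*(-36) = 36)
u(R((6 + 5) - 2, 1))**2 = 36**2 = 1296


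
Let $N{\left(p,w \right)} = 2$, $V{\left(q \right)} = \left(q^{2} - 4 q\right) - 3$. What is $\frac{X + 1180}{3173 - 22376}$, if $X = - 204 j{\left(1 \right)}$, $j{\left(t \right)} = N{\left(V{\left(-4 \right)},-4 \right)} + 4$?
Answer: $\frac{44}{19203} \approx 0.0022913$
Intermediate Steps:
$V{\left(q \right)} = -3 + q^{2} - 4 q$
$j{\left(t \right)} = 6$ ($j{\left(t \right)} = 2 + 4 = 6$)
$X = -1224$ ($X = \left(-204\right) 6 = -1224$)
$\frac{X + 1180}{3173 - 22376} = \frac{-1224 + 1180}{3173 - 22376} = - \frac{44}{-19203} = \left(-44\right) \left(- \frac{1}{19203}\right) = \frac{44}{19203}$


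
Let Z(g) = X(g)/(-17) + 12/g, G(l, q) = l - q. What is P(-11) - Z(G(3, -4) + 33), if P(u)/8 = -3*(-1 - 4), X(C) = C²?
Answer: 36349/170 ≈ 213.82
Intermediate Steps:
Z(g) = 12/g - g²/17 (Z(g) = g²/(-17) + 12/g = g²*(-1/17) + 12/g = -g²/17 + 12/g = 12/g - g²/17)
P(u) = 120 (P(u) = 8*(-3*(-1 - 4)) = 8*(-3*(-5)) = 8*15 = 120)
P(-11) - Z(G(3, -4) + 33) = 120 - (204 - ((3 - 1*(-4)) + 33)³)/(17*((3 - 1*(-4)) + 33)) = 120 - (204 - ((3 + 4) + 33)³)/(17*((3 + 4) + 33)) = 120 - (204 - (7 + 33)³)/(17*(7 + 33)) = 120 - (204 - 1*40³)/(17*40) = 120 - (204 - 1*64000)/(17*40) = 120 - (204 - 64000)/(17*40) = 120 - (-63796)/(17*40) = 120 - 1*(-15949/170) = 120 + 15949/170 = 36349/170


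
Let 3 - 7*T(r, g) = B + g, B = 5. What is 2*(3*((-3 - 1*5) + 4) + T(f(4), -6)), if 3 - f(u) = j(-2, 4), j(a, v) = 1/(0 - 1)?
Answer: -160/7 ≈ -22.857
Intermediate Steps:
j(a, v) = -1 (j(a, v) = 1/(-1) = -1)
f(u) = 4 (f(u) = 3 - 1*(-1) = 3 + 1 = 4)
T(r, g) = -2/7 - g/7 (T(r, g) = 3/7 - (5 + g)/7 = 3/7 + (-5/7 - g/7) = -2/7 - g/7)
2*(3*((-3 - 1*5) + 4) + T(f(4), -6)) = 2*(3*((-3 - 1*5) + 4) + (-2/7 - ⅐*(-6))) = 2*(3*((-3 - 5) + 4) + (-2/7 + 6/7)) = 2*(3*(-8 + 4) + 4/7) = 2*(3*(-4) + 4/7) = 2*(-12 + 4/7) = 2*(-80/7) = -160/7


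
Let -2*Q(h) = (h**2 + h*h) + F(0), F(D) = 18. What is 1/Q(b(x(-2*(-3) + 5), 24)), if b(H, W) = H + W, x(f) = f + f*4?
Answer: -1/6250 ≈ -0.00016000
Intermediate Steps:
x(f) = 5*f (x(f) = f + 4*f = 5*f)
Q(h) = -9 - h**2 (Q(h) = -((h**2 + h*h) + 18)/2 = -((h**2 + h**2) + 18)/2 = -(2*h**2 + 18)/2 = -(18 + 2*h**2)/2 = -9 - h**2)
1/Q(b(x(-2*(-3) + 5), 24)) = 1/(-9 - (5*(-2*(-3) + 5) + 24)**2) = 1/(-9 - (5*(6 + 5) + 24)**2) = 1/(-9 - (5*11 + 24)**2) = 1/(-9 - (55 + 24)**2) = 1/(-9 - 1*79**2) = 1/(-9 - 1*6241) = 1/(-9 - 6241) = 1/(-6250) = -1/6250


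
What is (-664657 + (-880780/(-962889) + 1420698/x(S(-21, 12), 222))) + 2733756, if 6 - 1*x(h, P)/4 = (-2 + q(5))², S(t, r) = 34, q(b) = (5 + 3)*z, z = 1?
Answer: 842942025739/409740 ≈ 2.0573e+6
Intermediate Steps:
q(b) = 8 (q(b) = (5 + 3)*1 = 8*1 = 8)
x(h, P) = -120 (x(h, P) = 24 - 4*(-2 + 8)² = 24 - 4*6² = 24 - 4*36 = 24 - 144 = -120)
(-664657 + (-880780/(-962889) + 1420698/x(S(-21, 12), 222))) + 2733756 = (-664657 + (-880780/(-962889) + 1420698/(-120))) + 2733756 = (-664657 + (-880780*(-1/962889) + 1420698*(-1/120))) + 2733756 = (-664657 + (18740/20487 - 236783/20)) + 2733756 = (-664657 - 4850598521/409740) + 2733756 = -277187157701/409740 + 2733756 = 842942025739/409740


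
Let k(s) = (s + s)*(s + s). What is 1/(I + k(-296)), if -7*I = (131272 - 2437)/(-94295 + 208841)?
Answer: 38182/13381410313 ≈ 2.8534e-6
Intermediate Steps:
k(s) = 4*s² (k(s) = (2*s)*(2*s) = 4*s²)
I = -6135/38182 (I = -(131272 - 2437)/(7*(-94295 + 208841)) = -18405/114546 = -⅐*42945/38182 = -6135/38182 ≈ -0.16068)
1/(I + k(-296)) = 1/(-6135/38182 + 4*(-296)²) = 1/(-6135/38182 + 4*87616) = 1/(-6135/38182 + 350464) = 1/(13381410313/38182) = 38182/13381410313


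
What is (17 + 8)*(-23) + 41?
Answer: -534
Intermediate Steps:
(17 + 8)*(-23) + 41 = 25*(-23) + 41 = -575 + 41 = -534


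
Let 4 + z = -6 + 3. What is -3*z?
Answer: 21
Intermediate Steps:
z = -7 (z = -4 + (-6 + 3) = -4 - 3 = -7)
-3*z = -3*(-7) = 21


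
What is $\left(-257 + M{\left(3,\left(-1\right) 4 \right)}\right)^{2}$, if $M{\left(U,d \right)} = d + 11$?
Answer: $62500$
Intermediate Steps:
$M{\left(U,d \right)} = 11 + d$
$\left(-257 + M{\left(3,\left(-1\right) 4 \right)}\right)^{2} = \left(-257 + \left(11 - 4\right)\right)^{2} = \left(-257 + 7\right)^{2} = \left(-250\right)^{2} = 62500$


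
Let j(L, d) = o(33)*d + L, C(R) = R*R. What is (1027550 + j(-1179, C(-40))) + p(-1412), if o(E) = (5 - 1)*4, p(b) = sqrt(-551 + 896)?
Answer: 1051971 + sqrt(345) ≈ 1.0520e+6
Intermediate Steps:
C(R) = R**2
p(b) = sqrt(345)
o(E) = 16 (o(E) = 4*4 = 16)
j(L, d) = L + 16*d (j(L, d) = 16*d + L = L + 16*d)
(1027550 + j(-1179, C(-40))) + p(-1412) = (1027550 + (-1179 + 16*(-40)**2)) + sqrt(345) = (1027550 + (-1179 + 16*1600)) + sqrt(345) = (1027550 + (-1179 + 25600)) + sqrt(345) = (1027550 + 24421) + sqrt(345) = 1051971 + sqrt(345)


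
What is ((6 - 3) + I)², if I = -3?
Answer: 0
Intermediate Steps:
((6 - 3) + I)² = ((6 - 3) - 3)² = (3 - 3)² = 0² = 0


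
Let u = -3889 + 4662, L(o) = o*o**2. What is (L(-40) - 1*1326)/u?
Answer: -65326/773 ≈ -84.510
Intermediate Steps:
L(o) = o**3
u = 773
(L(-40) - 1*1326)/u = ((-40)**3 - 1*1326)/773 = (-64000 - 1326)*(1/773) = -65326*1/773 = -65326/773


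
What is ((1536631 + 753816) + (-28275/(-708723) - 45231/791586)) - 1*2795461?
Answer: -388642719134995/769568182 ≈ -5.0501e+5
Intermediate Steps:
((1536631 + 753816) + (-28275/(-708723) - 45231/791586)) - 1*2795461 = (2290447 + (-28275*(-1/708723) - 45231*1/791586)) - 2795461 = (2290447 + (9425/236241 - 15077/263862)) - 2795461 = (2290447 - 13270447/769568182) - 2795461 = 1762655120486907/769568182 - 2795461 = -388642719134995/769568182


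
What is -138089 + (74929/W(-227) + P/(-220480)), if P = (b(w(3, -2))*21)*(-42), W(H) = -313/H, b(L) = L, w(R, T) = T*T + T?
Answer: -1444858988847/17252560 ≈ -83748.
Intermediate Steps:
w(R, T) = T + T² (w(R, T) = T² + T = T + T²)
P = -1764 (P = (-2*(1 - 2)*21)*(-42) = (-2*(-1)*21)*(-42) = (2*21)*(-42) = 42*(-42) = -1764)
-138089 + (74929/W(-227) + P/(-220480)) = -138089 + (74929/((-313/(-227))) - 1764/(-220480)) = -138089 + (74929/((-313*(-1/227))) - 1764*(-1/220480)) = -138089 + (74929/(313/227) + 441/55120) = -138089 + (74929*(227/313) + 441/55120) = -138089 + (17008883/313 + 441/55120) = -138089 + 937529768993/17252560 = -1444858988847/17252560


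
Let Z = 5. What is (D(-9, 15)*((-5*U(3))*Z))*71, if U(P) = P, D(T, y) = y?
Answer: -79875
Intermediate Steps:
(D(-9, 15)*((-5*U(3))*Z))*71 = (15*(-5*3*5))*71 = (15*(-15*5))*71 = (15*(-75))*71 = -1125*71 = -79875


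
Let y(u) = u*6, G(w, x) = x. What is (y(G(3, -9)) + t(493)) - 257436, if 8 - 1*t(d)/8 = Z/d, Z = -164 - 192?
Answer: -126908170/493 ≈ -2.5742e+5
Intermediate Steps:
Z = -356
t(d) = 64 + 2848/d (t(d) = 64 - (-2848)/d = 64 + 2848/d)
y(u) = 6*u
(y(G(3, -9)) + t(493)) - 257436 = (6*(-9) + (64 + 2848/493)) - 257436 = (-54 + (64 + 2848*(1/493))) - 257436 = (-54 + (64 + 2848/493)) - 257436 = (-54 + 34400/493) - 257436 = 7778/493 - 257436 = -126908170/493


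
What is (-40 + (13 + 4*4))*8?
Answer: -88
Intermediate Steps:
(-40 + (13 + 4*4))*8 = (-40 + (13 + 16))*8 = (-40 + 29)*8 = -11*8 = -88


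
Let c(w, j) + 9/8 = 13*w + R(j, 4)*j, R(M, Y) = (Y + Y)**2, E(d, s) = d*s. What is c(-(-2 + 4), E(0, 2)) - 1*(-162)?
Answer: 1079/8 ≈ 134.88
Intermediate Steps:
R(M, Y) = 4*Y**2 (R(M, Y) = (2*Y)**2 = 4*Y**2)
c(w, j) = -9/8 + 13*w + 64*j (c(w, j) = -9/8 + (13*w + (4*4**2)*j) = -9/8 + (13*w + (4*16)*j) = -9/8 + (13*w + 64*j) = -9/8 + 13*w + 64*j)
c(-(-2 + 4), E(0, 2)) - 1*(-162) = (-9/8 + 13*(-(-2 + 4)) + 64*(0*2)) - 1*(-162) = (-9/8 + 13*(-1*2) + 64*0) + 162 = (-9/8 + 13*(-2) + 0) + 162 = (-9/8 - 26 + 0) + 162 = -217/8 + 162 = 1079/8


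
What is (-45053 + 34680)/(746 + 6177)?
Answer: -451/301 ≈ -1.4983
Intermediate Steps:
(-45053 + 34680)/(746 + 6177) = -10373/6923 = -10373*1/6923 = -451/301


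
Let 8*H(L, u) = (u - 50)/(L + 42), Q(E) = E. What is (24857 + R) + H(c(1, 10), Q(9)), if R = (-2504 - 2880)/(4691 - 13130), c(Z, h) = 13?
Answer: 92300041081/3713160 ≈ 24858.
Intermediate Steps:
R = 5384/8439 (R = -5384/(-8439) = -5384*(-1/8439) = 5384/8439 ≈ 0.63799)
H(L, u) = (-50 + u)/(8*(42 + L)) (H(L, u) = ((u - 50)/(L + 42))/8 = ((-50 + u)/(42 + L))/8 = (-50 + u)/(8*(42 + L)))
(24857 + R) + H(c(1, 10), Q(9)) = (24857 + 5384/8439) + (-50 + 9)/(8*(42 + 13)) = 209773607/8439 + (⅛)*(-41)/55 = 209773607/8439 + (⅛)*(1/55)*(-41) = 209773607/8439 - 41/440 = 92300041081/3713160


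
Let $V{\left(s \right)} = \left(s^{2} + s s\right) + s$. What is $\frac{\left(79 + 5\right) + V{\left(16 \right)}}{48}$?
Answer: $\frac{51}{4} \approx 12.75$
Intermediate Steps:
$V{\left(s \right)} = s + 2 s^{2}$ ($V{\left(s \right)} = \left(s^{2} + s^{2}\right) + s = 2 s^{2} + s = s + 2 s^{2}$)
$\frac{\left(79 + 5\right) + V{\left(16 \right)}}{48} = \frac{\left(79 + 5\right) + 16 \left(1 + 2 \cdot 16\right)}{48} = \left(84 + 16 \left(1 + 32\right)\right) \frac{1}{48} = \left(84 + 16 \cdot 33\right) \frac{1}{48} = \left(84 + 528\right) \frac{1}{48} = 612 \cdot \frac{1}{48} = \frac{51}{4}$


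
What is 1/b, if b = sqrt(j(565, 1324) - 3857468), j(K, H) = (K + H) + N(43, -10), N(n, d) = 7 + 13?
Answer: -I*sqrt(3855559)/3855559 ≈ -0.00050928*I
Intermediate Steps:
N(n, d) = 20
j(K, H) = 20 + H + K (j(K, H) = (K + H) + 20 = (H + K) + 20 = 20 + H + K)
b = I*sqrt(3855559) (b = sqrt((20 + 1324 + 565) - 3857468) = sqrt(1909 - 3857468) = sqrt(-3855559) = I*sqrt(3855559) ≈ 1963.6*I)
1/b = 1/(I*sqrt(3855559)) = -I*sqrt(3855559)/3855559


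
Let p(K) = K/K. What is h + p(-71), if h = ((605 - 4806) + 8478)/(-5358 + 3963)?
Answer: -2882/1395 ≈ -2.0659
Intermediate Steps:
p(K) = 1
h = -4277/1395 (h = (-4201 + 8478)/(-1395) = 4277*(-1/1395) = -4277/1395 ≈ -3.0659)
h + p(-71) = -4277/1395 + 1 = -2882/1395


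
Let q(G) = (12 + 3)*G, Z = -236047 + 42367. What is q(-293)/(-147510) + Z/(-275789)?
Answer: 1985455297/2712109026 ≈ 0.73207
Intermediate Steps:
Z = -193680
q(G) = 15*G
q(-293)/(-147510) + Z/(-275789) = (15*(-293))/(-147510) - 193680/(-275789) = -4395*(-1/147510) - 193680*(-1/275789) = 293/9834 + 193680/275789 = 1985455297/2712109026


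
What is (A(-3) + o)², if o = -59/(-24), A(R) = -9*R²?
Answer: 3553225/576 ≈ 6168.8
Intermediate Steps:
o = 59/24 (o = -59*(-1/24) = 59/24 ≈ 2.4583)
(A(-3) + o)² = (-9*(-3)² + 59/24)² = (-9*9 + 59/24)² = (-81 + 59/24)² = (-1885/24)² = 3553225/576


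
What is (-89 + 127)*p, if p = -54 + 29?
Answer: -950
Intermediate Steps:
p = -25
(-89 + 127)*p = (-89 + 127)*(-25) = 38*(-25) = -950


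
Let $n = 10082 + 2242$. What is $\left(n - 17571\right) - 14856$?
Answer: $-20103$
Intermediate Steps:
$n = 12324$
$\left(n - 17571\right) - 14856 = \left(12324 - 17571\right) - 14856 = -5247 - 14856 = -20103$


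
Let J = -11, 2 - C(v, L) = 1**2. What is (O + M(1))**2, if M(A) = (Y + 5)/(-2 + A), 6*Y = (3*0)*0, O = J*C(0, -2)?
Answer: 256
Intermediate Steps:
C(v, L) = 1 (C(v, L) = 2 - 1*1**2 = 2 - 1*1 = 2 - 1 = 1)
O = -11 (O = -11*1 = -11)
Y = 0 (Y = ((3*0)*0)/6 = (0*0)/6 = (1/6)*0 = 0)
M(A) = 5/(-2 + A) (M(A) = (0 + 5)/(-2 + A) = 5/(-2 + A))
(O + M(1))**2 = (-11 + 5/(-2 + 1))**2 = (-11 + 5/(-1))**2 = (-11 + 5*(-1))**2 = (-11 - 5)**2 = (-16)**2 = 256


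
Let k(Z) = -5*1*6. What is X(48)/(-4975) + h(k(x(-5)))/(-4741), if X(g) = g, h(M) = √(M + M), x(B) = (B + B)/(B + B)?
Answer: -48/4975 - 2*I*√15/4741 ≈ -0.0096482 - 0.0016338*I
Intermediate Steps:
x(B) = 1 (x(B) = (2*B)/((2*B)) = (2*B)*(1/(2*B)) = 1)
k(Z) = -30 (k(Z) = -5*6 = -30)
h(M) = √2*√M (h(M) = √(2*M) = √2*√M)
X(48)/(-4975) + h(k(x(-5)))/(-4741) = 48/(-4975) + (√2*√(-30))/(-4741) = 48*(-1/4975) + (√2*(I*√30))*(-1/4741) = -48/4975 + (2*I*√15)*(-1/4741) = -48/4975 - 2*I*√15/4741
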